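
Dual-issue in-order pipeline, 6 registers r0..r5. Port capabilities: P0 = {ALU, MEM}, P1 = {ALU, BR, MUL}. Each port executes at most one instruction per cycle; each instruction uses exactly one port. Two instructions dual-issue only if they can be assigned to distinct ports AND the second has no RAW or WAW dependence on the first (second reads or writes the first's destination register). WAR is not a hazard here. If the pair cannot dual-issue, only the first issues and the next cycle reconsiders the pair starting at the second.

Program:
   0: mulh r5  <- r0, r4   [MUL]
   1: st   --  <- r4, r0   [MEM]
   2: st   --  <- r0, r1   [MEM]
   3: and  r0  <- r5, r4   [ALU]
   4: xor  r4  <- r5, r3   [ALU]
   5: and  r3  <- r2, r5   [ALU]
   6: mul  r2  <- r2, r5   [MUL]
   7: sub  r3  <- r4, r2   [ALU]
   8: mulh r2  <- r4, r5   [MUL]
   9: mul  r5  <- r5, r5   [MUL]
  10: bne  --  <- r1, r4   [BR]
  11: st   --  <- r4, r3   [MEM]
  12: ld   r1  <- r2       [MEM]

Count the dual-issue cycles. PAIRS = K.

PAIRS = 5

0. mulh.MUL/st.MEM @i0&i1  | pair
1. st.MEM/and.ALU @i2&i3  | pair
2. xor.ALU/and.ALU @i4&i5  | pair
3. mul.MUL @i6  | RAW r2
4. sub.ALU/mulh.MUL @i7&i8  | pair
5. mul.MUL @i9  | no-port MUL/BR
6. bne.BR/st.MEM @i10&i11  | pair
7. ld.MEM @i12  | tail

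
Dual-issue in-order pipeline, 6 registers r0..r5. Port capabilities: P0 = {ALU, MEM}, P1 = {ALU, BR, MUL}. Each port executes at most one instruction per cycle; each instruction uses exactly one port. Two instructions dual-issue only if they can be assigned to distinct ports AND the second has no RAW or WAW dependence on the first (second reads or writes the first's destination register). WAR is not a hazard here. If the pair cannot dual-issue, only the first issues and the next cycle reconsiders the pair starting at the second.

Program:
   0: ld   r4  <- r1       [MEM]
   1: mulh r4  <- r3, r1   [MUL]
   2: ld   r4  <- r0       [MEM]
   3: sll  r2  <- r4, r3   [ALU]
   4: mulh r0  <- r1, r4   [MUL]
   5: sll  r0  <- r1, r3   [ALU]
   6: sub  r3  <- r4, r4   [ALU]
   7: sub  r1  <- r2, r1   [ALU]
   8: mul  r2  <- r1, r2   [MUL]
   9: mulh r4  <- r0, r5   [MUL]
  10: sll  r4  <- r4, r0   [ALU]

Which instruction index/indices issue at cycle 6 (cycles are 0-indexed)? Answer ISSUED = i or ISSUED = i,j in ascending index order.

#0 head=0: ld i0 WAW r4
#1 head=1: mulh i1 WAW r4
#2 head=2: ld i2 RAW r4
#3 head=3: sll+mulh i3&i4 2-wide
#4 head=5: sll+sub i5&i6 2-wide
#5 head=7: sub i7 RAW r1
#6 head=8: mul i8 no-port MUL/MUL
#7 head=9: mulh i9 RAW+WAW r4
#8 head=10: sll i10 tail

ISSUED = 8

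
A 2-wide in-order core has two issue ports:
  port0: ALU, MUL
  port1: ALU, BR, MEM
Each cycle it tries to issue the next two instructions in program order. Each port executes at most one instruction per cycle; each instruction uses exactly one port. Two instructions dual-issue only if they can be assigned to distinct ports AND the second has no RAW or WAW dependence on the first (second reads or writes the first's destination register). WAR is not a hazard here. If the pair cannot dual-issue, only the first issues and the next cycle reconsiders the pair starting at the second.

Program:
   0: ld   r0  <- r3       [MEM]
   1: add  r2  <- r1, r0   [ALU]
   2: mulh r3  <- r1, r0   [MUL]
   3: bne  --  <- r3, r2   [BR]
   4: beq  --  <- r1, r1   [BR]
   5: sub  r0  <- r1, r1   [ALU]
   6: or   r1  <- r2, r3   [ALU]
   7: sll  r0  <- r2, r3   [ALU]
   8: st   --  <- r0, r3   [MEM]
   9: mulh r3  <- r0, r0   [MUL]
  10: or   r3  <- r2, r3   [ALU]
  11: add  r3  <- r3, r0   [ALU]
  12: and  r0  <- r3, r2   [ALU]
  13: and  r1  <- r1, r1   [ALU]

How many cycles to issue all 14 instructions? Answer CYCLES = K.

t=0 i0:ld.MEM ; RAW r0
t=1 i1,i2:add.ALU+mulh.MUL ; pair
t=2 i3:bne.BR ; no-port BR/BR
t=3 i4,i5:beq.BR+sub.ALU ; pair
t=4 i6,i7:or.ALU+sll.ALU ; pair
t=5 i8,i9:st.MEM+mulh.MUL ; pair
t=6 i10:or.ALU ; RAW+WAW r3
t=7 i11:add.ALU ; RAW r3
t=8 i12,i13:and.ALU+and.ALU ; pair

CYCLES = 9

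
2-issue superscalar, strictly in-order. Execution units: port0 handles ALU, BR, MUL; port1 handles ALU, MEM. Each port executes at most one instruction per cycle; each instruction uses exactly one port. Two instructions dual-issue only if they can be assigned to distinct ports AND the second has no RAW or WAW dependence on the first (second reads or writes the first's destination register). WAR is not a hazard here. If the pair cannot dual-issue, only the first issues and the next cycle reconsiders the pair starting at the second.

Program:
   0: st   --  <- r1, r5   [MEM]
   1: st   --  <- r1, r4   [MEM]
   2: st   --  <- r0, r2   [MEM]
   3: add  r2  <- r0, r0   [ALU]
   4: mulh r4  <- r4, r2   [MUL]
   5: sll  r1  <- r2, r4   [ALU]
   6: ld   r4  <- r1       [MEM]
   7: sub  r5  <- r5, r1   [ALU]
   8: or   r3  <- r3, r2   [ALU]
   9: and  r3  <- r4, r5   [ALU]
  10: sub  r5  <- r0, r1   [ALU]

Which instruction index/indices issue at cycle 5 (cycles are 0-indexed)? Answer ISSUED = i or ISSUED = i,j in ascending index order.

  cy0 -> i0 (st) no-port MEM/MEM
  cy1 -> i1 (st) no-port MEM/MEM
  cy2 -> i2,i3 (st add) 2-wide
  cy3 -> i4 (mulh) RAW r4
  cy4 -> i5 (sll) RAW r1
  cy5 -> i6,i7 (ld sub) 2-wide
  cy6 -> i8 (or) WAW r3
  cy7 -> i9,i10 (and sub) 2-wide

ISSUED = 6,7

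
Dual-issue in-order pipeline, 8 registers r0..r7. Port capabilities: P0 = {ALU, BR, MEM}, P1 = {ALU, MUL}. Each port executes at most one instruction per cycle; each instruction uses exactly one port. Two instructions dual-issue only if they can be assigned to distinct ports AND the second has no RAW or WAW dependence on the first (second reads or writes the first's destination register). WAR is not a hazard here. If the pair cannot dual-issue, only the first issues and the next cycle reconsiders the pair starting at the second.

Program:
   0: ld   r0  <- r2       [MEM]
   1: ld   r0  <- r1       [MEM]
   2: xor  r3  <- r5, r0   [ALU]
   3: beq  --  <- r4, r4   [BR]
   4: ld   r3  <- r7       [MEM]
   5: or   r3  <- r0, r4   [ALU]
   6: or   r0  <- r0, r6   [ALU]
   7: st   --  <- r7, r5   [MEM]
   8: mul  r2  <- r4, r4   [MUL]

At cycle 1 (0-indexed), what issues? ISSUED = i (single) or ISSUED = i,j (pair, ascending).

ISSUED = 1

  cy0 -> i0 (ld) no-port MEM/MEM
  cy1 -> i1 (ld) RAW r0
  cy2 -> i2&i3 (xor/beq) dual
  cy3 -> i4 (ld) WAW r3
  cy4 -> i5&i6 (or/or) dual
  cy5 -> i7&i8 (st/mul) dual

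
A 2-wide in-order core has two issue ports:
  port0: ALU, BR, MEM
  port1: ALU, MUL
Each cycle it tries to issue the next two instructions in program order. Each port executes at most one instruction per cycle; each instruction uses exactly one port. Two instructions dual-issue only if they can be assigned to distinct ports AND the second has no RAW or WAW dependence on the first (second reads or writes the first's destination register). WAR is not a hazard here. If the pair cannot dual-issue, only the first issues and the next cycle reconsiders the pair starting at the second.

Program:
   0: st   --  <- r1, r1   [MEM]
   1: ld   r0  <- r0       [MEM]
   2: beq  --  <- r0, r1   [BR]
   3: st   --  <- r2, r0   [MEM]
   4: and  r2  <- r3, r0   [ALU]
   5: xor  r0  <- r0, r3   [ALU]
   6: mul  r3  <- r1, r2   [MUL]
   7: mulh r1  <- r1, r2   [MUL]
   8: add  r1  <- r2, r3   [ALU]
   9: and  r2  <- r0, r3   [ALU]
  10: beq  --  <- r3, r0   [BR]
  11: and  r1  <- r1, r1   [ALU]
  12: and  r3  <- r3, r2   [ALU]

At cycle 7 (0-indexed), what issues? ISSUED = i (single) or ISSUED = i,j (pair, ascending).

c0: i0 st.MEM  no-port MEM/MEM
c1: i1 ld.MEM  no-port MEM/BR
c2: i2 beq.BR  no-port BR/MEM
c3: i3/i4 st.MEM and.ALU  2-wide
c4: i5/i6 xor.ALU mul.MUL  2-wide
c5: i7 mulh.MUL  WAW r1
c6: i8/i9 add.ALU and.ALU  2-wide
c7: i10/i11 beq.BR and.ALU  2-wide
c8: i12 and.ALU  tail

ISSUED = 10,11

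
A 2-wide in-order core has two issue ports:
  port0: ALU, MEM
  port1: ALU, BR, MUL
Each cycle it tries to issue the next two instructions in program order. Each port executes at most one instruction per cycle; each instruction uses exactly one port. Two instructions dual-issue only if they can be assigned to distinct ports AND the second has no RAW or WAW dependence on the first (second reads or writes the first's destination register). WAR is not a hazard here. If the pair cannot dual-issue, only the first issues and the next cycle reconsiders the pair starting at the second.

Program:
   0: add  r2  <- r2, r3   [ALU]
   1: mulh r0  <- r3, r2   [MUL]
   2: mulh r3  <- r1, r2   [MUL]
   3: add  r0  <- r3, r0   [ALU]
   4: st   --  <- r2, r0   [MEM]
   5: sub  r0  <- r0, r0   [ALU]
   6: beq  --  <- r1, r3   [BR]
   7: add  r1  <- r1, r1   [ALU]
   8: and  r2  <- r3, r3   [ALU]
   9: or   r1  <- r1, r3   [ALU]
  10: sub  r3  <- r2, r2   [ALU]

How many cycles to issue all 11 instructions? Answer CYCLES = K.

[0] i0  add  -- RAW r2
[1] i1  mulh  -- no-port MUL/MUL
[2] i2  mulh  -- RAW r3
[3] i3  add  -- RAW r0
[4] i4/i5  st sub  -- pair
[5] i6/i7  beq add  -- pair
[6] i8/i9  and or  -- pair
[7] i10  sub  -- tail

CYCLES = 8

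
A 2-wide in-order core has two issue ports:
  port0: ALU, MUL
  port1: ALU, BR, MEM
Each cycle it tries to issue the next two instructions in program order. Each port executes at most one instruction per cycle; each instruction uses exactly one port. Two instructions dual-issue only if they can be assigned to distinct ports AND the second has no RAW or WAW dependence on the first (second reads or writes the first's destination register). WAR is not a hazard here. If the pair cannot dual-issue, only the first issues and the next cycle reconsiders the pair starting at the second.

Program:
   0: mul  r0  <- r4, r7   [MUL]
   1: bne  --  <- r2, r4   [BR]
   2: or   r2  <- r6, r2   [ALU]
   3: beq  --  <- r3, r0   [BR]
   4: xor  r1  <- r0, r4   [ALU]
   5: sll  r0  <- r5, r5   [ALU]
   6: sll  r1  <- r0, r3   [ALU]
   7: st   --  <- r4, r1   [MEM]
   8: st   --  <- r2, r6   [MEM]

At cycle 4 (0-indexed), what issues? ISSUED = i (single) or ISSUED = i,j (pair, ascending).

  cy0 -> i0+i1 (mul bne) 2-wide
  cy1 -> i2+i3 (or beq) 2-wide
  cy2 -> i4+i5 (xor sll) 2-wide
  cy3 -> i6 (sll) RAW r1
  cy4 -> i7 (st) no-port MEM/MEM
  cy5 -> i8 (st) tail

ISSUED = 7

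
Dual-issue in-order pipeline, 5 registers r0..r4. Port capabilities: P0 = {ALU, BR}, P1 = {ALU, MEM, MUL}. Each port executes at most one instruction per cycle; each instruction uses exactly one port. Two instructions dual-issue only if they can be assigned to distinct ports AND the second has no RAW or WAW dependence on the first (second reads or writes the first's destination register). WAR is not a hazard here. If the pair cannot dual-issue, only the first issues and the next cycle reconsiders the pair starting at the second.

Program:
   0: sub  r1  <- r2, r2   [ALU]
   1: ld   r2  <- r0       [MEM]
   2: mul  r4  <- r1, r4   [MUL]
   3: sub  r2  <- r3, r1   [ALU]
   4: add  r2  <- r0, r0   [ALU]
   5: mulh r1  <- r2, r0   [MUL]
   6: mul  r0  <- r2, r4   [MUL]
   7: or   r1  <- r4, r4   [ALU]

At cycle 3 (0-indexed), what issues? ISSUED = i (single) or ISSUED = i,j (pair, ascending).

0. sub.ALU/ld.MEM @i0,i1  | dual
1. mul.MUL/sub.ALU @i2,i3  | dual
2. add.ALU @i4  | RAW r2
3. mulh.MUL @i5  | no-port MUL/MUL
4. mul.MUL/or.ALU @i6,i7  | dual

ISSUED = 5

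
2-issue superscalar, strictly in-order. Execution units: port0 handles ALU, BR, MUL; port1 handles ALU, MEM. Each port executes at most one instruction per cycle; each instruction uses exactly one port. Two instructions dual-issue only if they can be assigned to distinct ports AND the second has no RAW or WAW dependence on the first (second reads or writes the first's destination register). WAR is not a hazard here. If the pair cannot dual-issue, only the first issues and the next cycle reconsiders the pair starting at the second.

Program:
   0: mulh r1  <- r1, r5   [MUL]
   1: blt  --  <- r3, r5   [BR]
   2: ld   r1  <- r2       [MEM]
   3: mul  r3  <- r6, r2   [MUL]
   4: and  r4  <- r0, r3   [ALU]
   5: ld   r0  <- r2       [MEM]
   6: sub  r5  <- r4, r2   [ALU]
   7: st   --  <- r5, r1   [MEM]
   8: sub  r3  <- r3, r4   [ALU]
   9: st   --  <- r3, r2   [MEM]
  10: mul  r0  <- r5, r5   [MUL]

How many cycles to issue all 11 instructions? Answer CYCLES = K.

c0: i0 mulh  no-port MUL/BR
c1: i1/i2 blt ld  pair
c2: i3 mul  RAW r3
c3: i4/i5 and ld  pair
c4: i6 sub  RAW r5
c5: i7/i8 st sub  pair
c6: i9/i10 st mul  pair

CYCLES = 7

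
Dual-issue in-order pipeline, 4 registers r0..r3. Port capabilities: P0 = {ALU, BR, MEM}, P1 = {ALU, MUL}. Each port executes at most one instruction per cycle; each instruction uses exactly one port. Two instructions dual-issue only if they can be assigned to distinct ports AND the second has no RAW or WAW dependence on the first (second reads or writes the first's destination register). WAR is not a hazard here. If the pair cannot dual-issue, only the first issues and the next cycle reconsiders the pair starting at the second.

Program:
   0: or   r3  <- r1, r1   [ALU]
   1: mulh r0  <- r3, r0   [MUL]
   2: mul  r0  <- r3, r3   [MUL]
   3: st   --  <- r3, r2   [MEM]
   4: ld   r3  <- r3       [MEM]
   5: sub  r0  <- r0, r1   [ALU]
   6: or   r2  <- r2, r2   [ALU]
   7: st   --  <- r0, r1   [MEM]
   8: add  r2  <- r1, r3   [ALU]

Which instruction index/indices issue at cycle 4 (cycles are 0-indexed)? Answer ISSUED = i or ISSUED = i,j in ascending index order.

ISSUED = 6,7

[0] i0  or.ALU  -- RAW r3
[1] i1  mulh.MUL  -- no-port MUL/MUL
[2] i2&i3  mul.MUL/st.MEM  -- dual
[3] i4&i5  ld.MEM/sub.ALU  -- dual
[4] i6&i7  or.ALU/st.MEM  -- dual
[5] i8  add.ALU  -- tail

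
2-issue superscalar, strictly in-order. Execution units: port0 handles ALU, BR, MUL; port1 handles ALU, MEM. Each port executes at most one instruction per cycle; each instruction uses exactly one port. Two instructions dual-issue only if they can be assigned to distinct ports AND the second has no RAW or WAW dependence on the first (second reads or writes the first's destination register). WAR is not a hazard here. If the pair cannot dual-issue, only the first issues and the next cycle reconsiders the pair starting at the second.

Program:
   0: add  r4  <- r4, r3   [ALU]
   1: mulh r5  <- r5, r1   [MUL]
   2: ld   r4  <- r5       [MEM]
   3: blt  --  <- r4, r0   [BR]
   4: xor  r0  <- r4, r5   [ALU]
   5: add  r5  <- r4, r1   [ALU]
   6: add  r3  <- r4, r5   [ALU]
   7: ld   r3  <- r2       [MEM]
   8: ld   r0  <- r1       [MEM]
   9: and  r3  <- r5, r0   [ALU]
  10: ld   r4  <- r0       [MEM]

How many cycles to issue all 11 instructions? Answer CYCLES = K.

#0 head=0: add.ALU;mulh.MUL i0/i1 2-wide
#1 head=2: ld.MEM i2 RAW r4
#2 head=3: blt.BR;xor.ALU i3/i4 2-wide
#3 head=5: add.ALU i5 RAW r5
#4 head=6: add.ALU i6 WAW r3
#5 head=7: ld.MEM i7 no-port MEM/MEM
#6 head=8: ld.MEM i8 RAW r0
#7 head=9: and.ALU;ld.MEM i9/i10 2-wide

CYCLES = 8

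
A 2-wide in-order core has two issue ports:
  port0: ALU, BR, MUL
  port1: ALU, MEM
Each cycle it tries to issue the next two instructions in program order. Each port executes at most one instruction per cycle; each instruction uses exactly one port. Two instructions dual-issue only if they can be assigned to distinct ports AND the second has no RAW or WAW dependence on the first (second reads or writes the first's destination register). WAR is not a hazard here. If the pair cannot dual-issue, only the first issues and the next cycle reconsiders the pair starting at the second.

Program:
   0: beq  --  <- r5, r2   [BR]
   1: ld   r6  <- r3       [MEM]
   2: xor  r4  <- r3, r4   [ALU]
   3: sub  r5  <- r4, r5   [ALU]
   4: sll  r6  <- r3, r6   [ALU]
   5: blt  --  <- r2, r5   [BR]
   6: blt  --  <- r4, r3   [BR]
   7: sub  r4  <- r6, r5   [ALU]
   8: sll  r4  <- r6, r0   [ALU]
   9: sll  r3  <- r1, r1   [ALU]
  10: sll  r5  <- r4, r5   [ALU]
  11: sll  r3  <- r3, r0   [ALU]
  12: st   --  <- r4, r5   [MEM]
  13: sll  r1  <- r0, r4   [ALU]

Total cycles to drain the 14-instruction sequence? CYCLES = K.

t=0 i0,i1:beq+ld ; pair
t=1 i2:xor ; RAW r4
t=2 i3,i4:sub+sll ; pair
t=3 i5:blt ; no-port BR/BR
t=4 i6,i7:blt+sub ; pair
t=5 i8,i9:sll+sll ; pair
t=6 i10,i11:sll+sll ; pair
t=7 i12,i13:st+sll ; pair

CYCLES = 8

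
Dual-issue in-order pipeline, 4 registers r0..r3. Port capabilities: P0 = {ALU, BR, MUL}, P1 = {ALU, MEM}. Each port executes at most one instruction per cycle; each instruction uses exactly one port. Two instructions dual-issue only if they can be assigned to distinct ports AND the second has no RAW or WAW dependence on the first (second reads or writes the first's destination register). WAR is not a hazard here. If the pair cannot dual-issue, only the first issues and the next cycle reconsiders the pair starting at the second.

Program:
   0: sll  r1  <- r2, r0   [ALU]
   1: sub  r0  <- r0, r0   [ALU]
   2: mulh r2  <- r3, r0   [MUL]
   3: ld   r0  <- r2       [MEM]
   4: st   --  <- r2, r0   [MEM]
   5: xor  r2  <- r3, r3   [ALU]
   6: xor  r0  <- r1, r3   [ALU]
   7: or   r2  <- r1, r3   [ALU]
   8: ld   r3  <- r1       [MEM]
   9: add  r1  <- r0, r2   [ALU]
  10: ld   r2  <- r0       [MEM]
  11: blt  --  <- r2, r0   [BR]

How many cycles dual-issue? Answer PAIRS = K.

#0 head=0: sll.ALU+sub.ALU i0/i1 pair
#1 head=2: mulh.MUL i2 RAW r2
#2 head=3: ld.MEM i3 no-port MEM/MEM
#3 head=4: st.MEM+xor.ALU i4/i5 pair
#4 head=6: xor.ALU+or.ALU i6/i7 pair
#5 head=8: ld.MEM+add.ALU i8/i9 pair
#6 head=10: ld.MEM i10 RAW r2
#7 head=11: blt.BR i11 tail

PAIRS = 4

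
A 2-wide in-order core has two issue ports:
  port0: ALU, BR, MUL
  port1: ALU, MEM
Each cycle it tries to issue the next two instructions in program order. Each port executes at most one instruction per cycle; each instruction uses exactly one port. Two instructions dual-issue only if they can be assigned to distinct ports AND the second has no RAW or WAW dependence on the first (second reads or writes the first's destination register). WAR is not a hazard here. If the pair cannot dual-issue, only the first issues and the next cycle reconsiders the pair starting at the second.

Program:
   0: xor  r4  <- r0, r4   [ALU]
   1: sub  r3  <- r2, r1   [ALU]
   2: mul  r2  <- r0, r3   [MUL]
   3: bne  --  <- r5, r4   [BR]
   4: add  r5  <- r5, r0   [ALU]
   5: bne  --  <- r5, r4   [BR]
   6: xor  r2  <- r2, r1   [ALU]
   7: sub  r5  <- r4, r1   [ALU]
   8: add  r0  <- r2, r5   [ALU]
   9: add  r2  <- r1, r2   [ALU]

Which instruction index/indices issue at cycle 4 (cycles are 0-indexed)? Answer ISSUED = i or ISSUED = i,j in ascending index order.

c0: i0/i1 xor.ALU;sub.ALU  2-wide
c1: i2 mul.MUL  no-port MUL/BR
c2: i3/i4 bne.BR;add.ALU  2-wide
c3: i5/i6 bne.BR;xor.ALU  2-wide
c4: i7 sub.ALU  RAW r5
c5: i8/i9 add.ALU;add.ALU  2-wide

ISSUED = 7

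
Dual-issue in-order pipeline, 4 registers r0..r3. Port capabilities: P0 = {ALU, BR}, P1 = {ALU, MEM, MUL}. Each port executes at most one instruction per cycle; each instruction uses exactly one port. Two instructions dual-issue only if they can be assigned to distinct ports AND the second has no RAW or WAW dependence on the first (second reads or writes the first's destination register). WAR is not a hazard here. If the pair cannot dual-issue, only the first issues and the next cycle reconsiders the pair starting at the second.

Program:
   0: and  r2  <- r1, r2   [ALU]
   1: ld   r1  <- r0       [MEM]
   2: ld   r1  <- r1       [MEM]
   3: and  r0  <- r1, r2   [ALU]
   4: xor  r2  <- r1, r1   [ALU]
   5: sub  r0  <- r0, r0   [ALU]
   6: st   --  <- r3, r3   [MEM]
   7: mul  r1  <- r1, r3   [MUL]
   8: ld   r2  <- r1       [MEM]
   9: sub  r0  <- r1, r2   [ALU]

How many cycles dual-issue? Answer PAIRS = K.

#0 head=0: and/ld i0&i1 pair
#1 head=2: ld i2 RAW r1
#2 head=3: and/xor i3&i4 pair
#3 head=5: sub/st i5&i6 pair
#4 head=7: mul i7 no-port MUL/MEM
#5 head=8: ld i8 RAW r2
#6 head=9: sub i9 tail

PAIRS = 3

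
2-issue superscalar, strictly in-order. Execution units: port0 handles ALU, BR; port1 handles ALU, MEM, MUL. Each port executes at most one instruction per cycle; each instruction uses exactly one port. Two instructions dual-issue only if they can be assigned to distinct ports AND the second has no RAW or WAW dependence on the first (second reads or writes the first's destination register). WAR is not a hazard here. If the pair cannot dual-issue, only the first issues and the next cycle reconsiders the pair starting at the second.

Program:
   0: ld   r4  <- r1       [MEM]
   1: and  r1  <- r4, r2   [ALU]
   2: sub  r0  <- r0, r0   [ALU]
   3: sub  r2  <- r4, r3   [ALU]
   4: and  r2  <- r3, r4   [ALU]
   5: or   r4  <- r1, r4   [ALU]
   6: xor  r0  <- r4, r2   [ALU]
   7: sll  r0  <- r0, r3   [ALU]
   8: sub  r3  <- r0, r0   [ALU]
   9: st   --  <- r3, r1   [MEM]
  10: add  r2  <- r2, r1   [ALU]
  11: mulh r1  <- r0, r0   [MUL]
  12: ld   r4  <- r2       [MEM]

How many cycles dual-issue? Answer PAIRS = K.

PAIRS = 3

t=0 i0:ld ; RAW r4
t=1 i1+i2:and+sub ; 2-wide
t=2 i3:sub ; WAW r2
t=3 i4+i5:and+or ; 2-wide
t=4 i6:xor ; RAW+WAW r0
t=5 i7:sll ; RAW r0
t=6 i8:sub ; RAW r3
t=7 i9+i10:st+add ; 2-wide
t=8 i11:mulh ; no-port MUL/MEM
t=9 i12:ld ; tail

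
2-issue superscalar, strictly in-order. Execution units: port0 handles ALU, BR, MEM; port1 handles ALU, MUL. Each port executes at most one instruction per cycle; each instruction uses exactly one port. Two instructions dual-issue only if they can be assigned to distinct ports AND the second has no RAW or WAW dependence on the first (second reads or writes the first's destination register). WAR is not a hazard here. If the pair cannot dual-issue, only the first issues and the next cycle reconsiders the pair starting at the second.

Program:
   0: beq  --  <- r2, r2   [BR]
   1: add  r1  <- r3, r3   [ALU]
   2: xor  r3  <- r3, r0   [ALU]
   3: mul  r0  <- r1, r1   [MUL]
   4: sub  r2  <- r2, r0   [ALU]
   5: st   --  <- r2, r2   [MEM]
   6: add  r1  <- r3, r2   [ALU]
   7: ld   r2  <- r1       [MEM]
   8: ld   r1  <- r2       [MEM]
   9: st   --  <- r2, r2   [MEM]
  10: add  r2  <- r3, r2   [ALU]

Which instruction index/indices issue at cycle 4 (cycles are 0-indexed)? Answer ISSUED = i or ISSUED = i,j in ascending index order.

ISSUED = 7

  cy0 -> i0&i1 (beq.BR/add.ALU) pair
  cy1 -> i2&i3 (xor.ALU/mul.MUL) pair
  cy2 -> i4 (sub.ALU) RAW r2
  cy3 -> i5&i6 (st.MEM/add.ALU) pair
  cy4 -> i7 (ld.MEM) no-port MEM/MEM
  cy5 -> i8 (ld.MEM) no-port MEM/MEM
  cy6 -> i9&i10 (st.MEM/add.ALU) pair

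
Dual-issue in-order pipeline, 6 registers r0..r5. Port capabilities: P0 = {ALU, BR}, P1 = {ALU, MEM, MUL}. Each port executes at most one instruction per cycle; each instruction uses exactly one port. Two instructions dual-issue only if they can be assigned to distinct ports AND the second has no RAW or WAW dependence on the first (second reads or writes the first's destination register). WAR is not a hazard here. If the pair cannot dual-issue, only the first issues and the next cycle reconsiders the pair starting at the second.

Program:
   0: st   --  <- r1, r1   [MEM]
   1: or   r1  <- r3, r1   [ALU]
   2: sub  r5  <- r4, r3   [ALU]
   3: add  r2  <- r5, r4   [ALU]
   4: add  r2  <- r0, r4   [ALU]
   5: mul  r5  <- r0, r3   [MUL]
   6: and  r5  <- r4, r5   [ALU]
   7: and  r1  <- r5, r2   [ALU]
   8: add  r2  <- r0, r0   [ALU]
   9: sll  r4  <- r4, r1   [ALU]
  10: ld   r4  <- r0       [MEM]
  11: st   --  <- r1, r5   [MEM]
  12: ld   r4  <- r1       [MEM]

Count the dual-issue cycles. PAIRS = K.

PAIRS = 3

  cy0 -> i0,i1 (st.MEM/or.ALU) pair
  cy1 -> i2 (sub.ALU) RAW r5
  cy2 -> i3 (add.ALU) WAW r2
  cy3 -> i4,i5 (add.ALU/mul.MUL) pair
  cy4 -> i6 (and.ALU) RAW r5
  cy5 -> i7,i8 (and.ALU/add.ALU) pair
  cy6 -> i9 (sll.ALU) WAW r4
  cy7 -> i10 (ld.MEM) no-port MEM/MEM
  cy8 -> i11 (st.MEM) no-port MEM/MEM
  cy9 -> i12 (ld.MEM) tail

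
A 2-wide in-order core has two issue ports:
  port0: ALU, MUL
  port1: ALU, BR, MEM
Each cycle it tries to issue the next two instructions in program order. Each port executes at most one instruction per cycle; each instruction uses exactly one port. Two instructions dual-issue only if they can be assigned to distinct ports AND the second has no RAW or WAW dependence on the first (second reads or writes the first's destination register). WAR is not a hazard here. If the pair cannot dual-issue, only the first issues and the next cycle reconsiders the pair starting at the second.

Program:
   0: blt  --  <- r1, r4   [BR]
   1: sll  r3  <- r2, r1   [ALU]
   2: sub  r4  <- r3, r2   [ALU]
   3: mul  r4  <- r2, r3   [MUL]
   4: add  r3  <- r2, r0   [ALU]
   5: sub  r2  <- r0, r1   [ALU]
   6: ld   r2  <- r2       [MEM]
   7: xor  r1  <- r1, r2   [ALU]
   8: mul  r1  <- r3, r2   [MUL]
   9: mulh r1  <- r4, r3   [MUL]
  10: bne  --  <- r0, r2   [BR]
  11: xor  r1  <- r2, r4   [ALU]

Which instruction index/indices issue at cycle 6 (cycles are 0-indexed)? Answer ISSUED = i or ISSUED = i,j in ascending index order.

t=0 i0&i1:blt.BR;sll.ALU ; 2-wide
t=1 i2:sub.ALU ; WAW r4
t=2 i3&i4:mul.MUL;add.ALU ; 2-wide
t=3 i5:sub.ALU ; RAW+WAW r2
t=4 i6:ld.MEM ; RAW r2
t=5 i7:xor.ALU ; WAW r1
t=6 i8:mul.MUL ; no-port MUL/MUL
t=7 i9&i10:mulh.MUL;bne.BR ; 2-wide
t=8 i11:xor.ALU ; tail

ISSUED = 8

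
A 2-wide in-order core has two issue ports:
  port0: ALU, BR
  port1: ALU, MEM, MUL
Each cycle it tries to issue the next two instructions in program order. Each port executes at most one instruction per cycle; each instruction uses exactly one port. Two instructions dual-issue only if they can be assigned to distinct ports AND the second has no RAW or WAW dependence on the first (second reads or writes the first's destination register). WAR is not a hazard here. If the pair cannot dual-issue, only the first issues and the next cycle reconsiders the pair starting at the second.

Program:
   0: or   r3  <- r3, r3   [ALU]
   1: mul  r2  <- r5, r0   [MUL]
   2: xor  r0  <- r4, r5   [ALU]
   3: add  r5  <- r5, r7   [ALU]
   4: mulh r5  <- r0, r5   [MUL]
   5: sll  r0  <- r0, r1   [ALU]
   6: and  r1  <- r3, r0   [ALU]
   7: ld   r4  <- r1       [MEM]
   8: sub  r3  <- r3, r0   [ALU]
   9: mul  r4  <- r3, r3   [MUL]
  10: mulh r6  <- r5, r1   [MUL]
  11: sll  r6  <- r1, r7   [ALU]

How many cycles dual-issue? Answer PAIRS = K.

t=0 i0&i1:or+mul ; 2-wide
t=1 i2&i3:xor+add ; 2-wide
t=2 i4&i5:mulh+sll ; 2-wide
t=3 i6:and ; RAW r1
t=4 i7&i8:ld+sub ; 2-wide
t=5 i9:mul ; no-port MUL/MUL
t=6 i10:mulh ; WAW r6
t=7 i11:sll ; tail

PAIRS = 4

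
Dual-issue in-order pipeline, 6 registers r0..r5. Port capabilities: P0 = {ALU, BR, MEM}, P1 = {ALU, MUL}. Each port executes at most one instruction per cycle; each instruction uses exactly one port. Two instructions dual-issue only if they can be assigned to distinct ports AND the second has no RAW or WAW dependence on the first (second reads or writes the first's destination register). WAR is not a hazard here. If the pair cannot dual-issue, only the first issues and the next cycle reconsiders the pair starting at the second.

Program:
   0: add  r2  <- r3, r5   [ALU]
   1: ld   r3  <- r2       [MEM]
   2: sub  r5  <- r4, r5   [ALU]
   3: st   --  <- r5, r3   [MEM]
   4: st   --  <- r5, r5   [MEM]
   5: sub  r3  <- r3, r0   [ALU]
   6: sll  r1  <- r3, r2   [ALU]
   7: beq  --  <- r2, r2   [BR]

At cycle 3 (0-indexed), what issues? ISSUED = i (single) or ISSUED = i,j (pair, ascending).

t=0 i0:add.ALU ; RAW r2
t=1 i1/i2:ld.MEM/sub.ALU ; dual
t=2 i3:st.MEM ; no-port MEM/MEM
t=3 i4/i5:st.MEM/sub.ALU ; dual
t=4 i6/i7:sll.ALU/beq.BR ; dual

ISSUED = 4,5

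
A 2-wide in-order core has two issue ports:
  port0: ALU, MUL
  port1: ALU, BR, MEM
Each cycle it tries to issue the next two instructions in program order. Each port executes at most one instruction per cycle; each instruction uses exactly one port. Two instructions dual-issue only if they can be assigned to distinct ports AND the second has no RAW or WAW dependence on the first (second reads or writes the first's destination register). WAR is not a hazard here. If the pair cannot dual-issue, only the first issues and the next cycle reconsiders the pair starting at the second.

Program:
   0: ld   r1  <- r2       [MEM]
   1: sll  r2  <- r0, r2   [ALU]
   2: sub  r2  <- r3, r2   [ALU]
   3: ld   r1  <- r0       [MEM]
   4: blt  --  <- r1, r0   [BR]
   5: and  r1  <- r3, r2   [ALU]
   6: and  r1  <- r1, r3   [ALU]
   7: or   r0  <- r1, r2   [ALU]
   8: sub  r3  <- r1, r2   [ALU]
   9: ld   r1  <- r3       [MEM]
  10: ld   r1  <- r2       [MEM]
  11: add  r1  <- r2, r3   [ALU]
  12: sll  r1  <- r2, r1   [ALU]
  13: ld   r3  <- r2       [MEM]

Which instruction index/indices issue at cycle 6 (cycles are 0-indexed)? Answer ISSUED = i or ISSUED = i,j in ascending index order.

ISSUED = 10

  cy0 -> i0,i1 (ld/sll) pair
  cy1 -> i2,i3 (sub/ld) pair
  cy2 -> i4,i5 (blt/and) pair
  cy3 -> i6 (and) RAW r1
  cy4 -> i7,i8 (or/sub) pair
  cy5 -> i9 (ld) no-port MEM/MEM
  cy6 -> i10 (ld) WAW r1
  cy7 -> i11 (add) RAW+WAW r1
  cy8 -> i12,i13 (sll/ld) pair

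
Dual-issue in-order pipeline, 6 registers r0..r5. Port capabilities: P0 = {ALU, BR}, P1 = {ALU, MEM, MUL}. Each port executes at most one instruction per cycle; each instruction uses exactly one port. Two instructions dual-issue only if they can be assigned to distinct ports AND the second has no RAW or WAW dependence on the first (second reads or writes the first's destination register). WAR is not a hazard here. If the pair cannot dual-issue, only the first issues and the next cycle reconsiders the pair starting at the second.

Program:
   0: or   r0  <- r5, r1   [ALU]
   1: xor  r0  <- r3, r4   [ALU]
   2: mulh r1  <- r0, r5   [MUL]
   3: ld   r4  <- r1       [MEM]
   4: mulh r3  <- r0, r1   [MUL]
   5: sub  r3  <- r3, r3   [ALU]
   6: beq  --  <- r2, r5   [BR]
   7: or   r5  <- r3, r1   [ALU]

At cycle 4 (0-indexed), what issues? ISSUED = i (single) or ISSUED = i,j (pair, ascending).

ISSUED = 4

  cy0 -> i0 (or) WAW r0
  cy1 -> i1 (xor) RAW r0
  cy2 -> i2 (mulh) no-port MUL/MEM
  cy3 -> i3 (ld) no-port MEM/MUL
  cy4 -> i4 (mulh) RAW+WAW r3
  cy5 -> i5&i6 (sub;beq) 2-wide
  cy6 -> i7 (or) tail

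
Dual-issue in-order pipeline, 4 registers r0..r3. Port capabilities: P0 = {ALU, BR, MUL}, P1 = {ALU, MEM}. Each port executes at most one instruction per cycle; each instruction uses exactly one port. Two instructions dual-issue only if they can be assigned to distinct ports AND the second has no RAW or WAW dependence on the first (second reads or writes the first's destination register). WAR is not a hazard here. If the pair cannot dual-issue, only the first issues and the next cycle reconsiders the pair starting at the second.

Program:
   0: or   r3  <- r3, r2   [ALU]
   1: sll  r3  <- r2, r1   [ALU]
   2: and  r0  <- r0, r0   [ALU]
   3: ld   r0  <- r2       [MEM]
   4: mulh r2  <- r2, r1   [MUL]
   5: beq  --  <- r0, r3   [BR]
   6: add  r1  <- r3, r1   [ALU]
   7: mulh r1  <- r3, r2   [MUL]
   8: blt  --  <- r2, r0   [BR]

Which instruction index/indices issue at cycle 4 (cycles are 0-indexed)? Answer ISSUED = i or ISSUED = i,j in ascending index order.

  cy0 -> i0 (or) WAW r3
  cy1 -> i1,i2 (sll/and) dual
  cy2 -> i3,i4 (ld/mulh) dual
  cy3 -> i5,i6 (beq/add) dual
  cy4 -> i7 (mulh) no-port MUL/BR
  cy5 -> i8 (blt) tail

ISSUED = 7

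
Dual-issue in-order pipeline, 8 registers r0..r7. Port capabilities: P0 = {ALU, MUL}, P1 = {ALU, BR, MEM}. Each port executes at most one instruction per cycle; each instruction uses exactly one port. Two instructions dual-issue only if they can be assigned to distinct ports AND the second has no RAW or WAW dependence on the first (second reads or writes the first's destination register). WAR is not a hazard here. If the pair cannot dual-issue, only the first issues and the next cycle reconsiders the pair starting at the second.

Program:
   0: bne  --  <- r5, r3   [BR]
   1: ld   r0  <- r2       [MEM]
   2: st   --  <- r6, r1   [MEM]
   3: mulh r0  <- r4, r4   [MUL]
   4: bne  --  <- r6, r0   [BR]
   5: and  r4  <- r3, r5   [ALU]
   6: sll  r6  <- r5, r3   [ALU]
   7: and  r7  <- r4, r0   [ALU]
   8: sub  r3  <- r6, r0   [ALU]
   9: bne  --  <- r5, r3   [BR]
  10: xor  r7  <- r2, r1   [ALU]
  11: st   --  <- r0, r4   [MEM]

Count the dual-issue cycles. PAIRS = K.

#0 head=0: bne.BR i0 no-port BR/MEM
#1 head=1: ld.MEM i1 no-port MEM/MEM
#2 head=2: st.MEM+mulh.MUL i2&i3 pair
#3 head=4: bne.BR+and.ALU i4&i5 pair
#4 head=6: sll.ALU+and.ALU i6&i7 pair
#5 head=8: sub.ALU i8 RAW r3
#6 head=9: bne.BR+xor.ALU i9&i10 pair
#7 head=11: st.MEM i11 tail

PAIRS = 4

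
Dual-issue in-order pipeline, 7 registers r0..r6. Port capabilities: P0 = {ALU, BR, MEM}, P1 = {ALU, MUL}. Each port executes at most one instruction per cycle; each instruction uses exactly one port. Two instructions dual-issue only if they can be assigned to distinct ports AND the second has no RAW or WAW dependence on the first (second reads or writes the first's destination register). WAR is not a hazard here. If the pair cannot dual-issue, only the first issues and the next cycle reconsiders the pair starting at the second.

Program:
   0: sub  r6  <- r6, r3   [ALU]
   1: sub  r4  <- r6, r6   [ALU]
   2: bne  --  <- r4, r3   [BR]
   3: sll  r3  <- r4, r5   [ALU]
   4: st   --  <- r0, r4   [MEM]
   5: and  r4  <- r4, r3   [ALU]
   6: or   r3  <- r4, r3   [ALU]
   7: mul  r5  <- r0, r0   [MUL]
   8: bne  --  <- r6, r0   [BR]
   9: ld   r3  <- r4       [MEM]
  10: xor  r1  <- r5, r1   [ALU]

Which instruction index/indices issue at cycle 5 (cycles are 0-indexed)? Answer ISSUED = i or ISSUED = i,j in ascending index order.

ISSUED = 8

c0: i0 sub.ALU  RAW r6
c1: i1 sub.ALU  RAW r4
c2: i2,i3 bne.BR;sll.ALU  dual
c3: i4,i5 st.MEM;and.ALU  dual
c4: i6,i7 or.ALU;mul.MUL  dual
c5: i8 bne.BR  no-port BR/MEM
c6: i9,i10 ld.MEM;xor.ALU  dual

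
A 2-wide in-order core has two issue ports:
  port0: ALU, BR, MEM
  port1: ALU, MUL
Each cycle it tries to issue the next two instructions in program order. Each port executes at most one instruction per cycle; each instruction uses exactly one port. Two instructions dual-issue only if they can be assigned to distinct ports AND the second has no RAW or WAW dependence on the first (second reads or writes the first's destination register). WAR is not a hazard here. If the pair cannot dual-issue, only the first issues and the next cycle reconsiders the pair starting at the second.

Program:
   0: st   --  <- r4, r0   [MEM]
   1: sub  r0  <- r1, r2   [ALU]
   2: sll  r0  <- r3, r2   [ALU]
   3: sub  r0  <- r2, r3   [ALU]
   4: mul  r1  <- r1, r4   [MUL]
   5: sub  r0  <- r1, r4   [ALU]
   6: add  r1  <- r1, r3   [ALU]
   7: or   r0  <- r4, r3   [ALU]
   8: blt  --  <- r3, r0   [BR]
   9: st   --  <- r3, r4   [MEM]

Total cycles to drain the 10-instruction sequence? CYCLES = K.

CYCLES = 7

#0 head=0: st sub i0/i1 dual
#1 head=2: sll i2 WAW r0
#2 head=3: sub mul i3/i4 dual
#3 head=5: sub add i5/i6 dual
#4 head=7: or i7 RAW r0
#5 head=8: blt i8 no-port BR/MEM
#6 head=9: st i9 tail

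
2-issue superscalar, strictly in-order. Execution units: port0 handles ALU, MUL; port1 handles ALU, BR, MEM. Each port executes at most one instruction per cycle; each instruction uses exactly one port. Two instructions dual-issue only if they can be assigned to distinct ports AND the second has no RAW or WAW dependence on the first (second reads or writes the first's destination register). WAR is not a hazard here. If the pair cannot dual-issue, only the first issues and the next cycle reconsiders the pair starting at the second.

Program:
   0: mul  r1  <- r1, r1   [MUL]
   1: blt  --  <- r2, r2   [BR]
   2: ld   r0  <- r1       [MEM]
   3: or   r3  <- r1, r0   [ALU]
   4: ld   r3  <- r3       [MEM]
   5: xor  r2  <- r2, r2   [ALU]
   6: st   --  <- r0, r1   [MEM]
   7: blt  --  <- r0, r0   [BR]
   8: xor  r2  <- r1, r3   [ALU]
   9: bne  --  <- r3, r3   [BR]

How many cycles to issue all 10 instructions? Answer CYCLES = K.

[0] i0&i1  mul/blt  -- pair
[1] i2  ld  -- RAW r0
[2] i3  or  -- RAW+WAW r3
[3] i4&i5  ld/xor  -- pair
[4] i6  st  -- no-port MEM/BR
[5] i7&i8  blt/xor  -- pair
[6] i9  bne  -- tail

CYCLES = 7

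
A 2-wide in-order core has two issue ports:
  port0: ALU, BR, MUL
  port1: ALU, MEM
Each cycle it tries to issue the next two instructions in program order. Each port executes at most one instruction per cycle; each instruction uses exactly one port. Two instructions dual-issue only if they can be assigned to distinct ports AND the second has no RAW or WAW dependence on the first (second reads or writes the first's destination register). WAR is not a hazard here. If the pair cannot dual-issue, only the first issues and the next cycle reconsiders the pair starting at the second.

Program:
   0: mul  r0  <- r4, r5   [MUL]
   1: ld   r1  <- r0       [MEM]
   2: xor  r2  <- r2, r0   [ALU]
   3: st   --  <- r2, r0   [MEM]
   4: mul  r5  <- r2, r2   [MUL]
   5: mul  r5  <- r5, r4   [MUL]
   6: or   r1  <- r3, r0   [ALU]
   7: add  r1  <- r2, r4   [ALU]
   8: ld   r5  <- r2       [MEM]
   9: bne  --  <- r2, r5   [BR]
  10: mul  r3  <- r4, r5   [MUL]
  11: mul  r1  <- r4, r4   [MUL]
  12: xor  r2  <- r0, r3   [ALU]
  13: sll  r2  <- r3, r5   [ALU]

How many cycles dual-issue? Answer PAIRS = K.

PAIRS = 5

t=0 i0:mul.MUL ; RAW r0
t=1 i1,i2:ld.MEM+xor.ALU ; dual
t=2 i3,i4:st.MEM+mul.MUL ; dual
t=3 i5,i6:mul.MUL+or.ALU ; dual
t=4 i7,i8:add.ALU+ld.MEM ; dual
t=5 i9:bne.BR ; no-port BR/MUL
t=6 i10:mul.MUL ; no-port MUL/MUL
t=7 i11,i12:mul.MUL+xor.ALU ; dual
t=8 i13:sll.ALU ; tail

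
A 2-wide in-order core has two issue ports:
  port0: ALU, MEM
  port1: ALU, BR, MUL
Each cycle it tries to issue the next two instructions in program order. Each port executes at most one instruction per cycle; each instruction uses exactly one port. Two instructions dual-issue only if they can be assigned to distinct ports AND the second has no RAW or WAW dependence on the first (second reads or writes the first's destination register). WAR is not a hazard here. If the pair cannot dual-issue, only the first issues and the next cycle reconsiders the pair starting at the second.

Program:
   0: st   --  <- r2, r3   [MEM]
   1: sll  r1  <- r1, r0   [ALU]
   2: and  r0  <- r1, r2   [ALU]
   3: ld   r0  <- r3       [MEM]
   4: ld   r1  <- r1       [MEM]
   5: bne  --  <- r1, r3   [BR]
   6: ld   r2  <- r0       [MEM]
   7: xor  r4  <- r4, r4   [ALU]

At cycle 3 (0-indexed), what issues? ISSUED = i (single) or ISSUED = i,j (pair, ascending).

ISSUED = 4

#0 head=0: st;sll i0/i1 2-wide
#1 head=2: and i2 WAW r0
#2 head=3: ld i3 no-port MEM/MEM
#3 head=4: ld i4 RAW r1
#4 head=5: bne;ld i5/i6 2-wide
#5 head=7: xor i7 tail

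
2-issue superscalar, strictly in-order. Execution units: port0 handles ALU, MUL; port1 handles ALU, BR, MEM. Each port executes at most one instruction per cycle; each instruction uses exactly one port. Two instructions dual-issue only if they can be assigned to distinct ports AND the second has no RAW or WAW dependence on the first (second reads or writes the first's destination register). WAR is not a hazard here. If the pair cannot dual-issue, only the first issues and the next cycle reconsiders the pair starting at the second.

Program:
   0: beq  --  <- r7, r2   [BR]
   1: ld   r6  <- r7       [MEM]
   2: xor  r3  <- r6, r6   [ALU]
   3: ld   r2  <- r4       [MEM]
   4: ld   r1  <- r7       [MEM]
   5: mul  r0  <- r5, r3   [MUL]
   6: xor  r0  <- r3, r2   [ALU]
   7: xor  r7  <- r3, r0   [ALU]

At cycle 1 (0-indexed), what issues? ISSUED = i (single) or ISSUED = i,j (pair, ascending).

ISSUED = 1

  cy0 -> i0 (beq.BR) no-port BR/MEM
  cy1 -> i1 (ld.MEM) RAW r6
  cy2 -> i2/i3 (xor.ALU+ld.MEM) 2-wide
  cy3 -> i4/i5 (ld.MEM+mul.MUL) 2-wide
  cy4 -> i6 (xor.ALU) RAW r0
  cy5 -> i7 (xor.ALU) tail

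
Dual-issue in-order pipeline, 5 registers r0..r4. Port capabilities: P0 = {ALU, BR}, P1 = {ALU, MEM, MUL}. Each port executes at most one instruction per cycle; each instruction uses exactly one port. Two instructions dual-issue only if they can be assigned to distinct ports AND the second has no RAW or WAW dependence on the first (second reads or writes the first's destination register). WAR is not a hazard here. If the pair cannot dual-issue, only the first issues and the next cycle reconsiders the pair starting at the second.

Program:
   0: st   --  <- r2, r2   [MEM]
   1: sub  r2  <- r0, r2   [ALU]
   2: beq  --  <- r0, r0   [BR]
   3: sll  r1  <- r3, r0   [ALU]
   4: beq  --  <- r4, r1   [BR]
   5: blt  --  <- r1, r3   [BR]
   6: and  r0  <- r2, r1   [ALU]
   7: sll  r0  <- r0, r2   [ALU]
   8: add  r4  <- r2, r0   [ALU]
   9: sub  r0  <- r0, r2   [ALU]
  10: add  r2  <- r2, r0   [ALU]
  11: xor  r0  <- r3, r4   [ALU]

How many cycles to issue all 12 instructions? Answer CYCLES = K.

c0: i0&i1 st;sub  2-wide
c1: i2&i3 beq;sll  2-wide
c2: i4 beq  no-port BR/BR
c3: i5&i6 blt;and  2-wide
c4: i7 sll  RAW r0
c5: i8&i9 add;sub  2-wide
c6: i10&i11 add;xor  2-wide

CYCLES = 7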